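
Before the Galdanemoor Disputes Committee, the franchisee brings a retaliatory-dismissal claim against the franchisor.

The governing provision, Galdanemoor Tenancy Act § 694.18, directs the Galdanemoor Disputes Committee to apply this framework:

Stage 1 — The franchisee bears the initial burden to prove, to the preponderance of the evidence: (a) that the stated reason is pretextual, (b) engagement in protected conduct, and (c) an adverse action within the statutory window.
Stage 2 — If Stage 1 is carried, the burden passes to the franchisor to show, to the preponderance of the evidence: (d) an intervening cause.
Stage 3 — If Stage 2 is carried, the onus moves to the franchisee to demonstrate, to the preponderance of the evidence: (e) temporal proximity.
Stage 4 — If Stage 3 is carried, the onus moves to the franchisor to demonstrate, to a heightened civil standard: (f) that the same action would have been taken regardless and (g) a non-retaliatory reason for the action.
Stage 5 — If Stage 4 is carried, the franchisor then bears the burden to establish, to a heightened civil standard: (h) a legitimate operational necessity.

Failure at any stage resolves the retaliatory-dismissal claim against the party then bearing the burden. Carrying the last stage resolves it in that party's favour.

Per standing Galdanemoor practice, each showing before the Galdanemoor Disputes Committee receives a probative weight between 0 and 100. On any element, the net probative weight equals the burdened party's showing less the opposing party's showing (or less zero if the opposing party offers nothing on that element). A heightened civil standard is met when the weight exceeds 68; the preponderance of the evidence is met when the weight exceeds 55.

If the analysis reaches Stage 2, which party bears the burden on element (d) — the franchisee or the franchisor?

franchisor

Stage 2's rule assigns the burden to the franchisor (to the preponderance of the evidence).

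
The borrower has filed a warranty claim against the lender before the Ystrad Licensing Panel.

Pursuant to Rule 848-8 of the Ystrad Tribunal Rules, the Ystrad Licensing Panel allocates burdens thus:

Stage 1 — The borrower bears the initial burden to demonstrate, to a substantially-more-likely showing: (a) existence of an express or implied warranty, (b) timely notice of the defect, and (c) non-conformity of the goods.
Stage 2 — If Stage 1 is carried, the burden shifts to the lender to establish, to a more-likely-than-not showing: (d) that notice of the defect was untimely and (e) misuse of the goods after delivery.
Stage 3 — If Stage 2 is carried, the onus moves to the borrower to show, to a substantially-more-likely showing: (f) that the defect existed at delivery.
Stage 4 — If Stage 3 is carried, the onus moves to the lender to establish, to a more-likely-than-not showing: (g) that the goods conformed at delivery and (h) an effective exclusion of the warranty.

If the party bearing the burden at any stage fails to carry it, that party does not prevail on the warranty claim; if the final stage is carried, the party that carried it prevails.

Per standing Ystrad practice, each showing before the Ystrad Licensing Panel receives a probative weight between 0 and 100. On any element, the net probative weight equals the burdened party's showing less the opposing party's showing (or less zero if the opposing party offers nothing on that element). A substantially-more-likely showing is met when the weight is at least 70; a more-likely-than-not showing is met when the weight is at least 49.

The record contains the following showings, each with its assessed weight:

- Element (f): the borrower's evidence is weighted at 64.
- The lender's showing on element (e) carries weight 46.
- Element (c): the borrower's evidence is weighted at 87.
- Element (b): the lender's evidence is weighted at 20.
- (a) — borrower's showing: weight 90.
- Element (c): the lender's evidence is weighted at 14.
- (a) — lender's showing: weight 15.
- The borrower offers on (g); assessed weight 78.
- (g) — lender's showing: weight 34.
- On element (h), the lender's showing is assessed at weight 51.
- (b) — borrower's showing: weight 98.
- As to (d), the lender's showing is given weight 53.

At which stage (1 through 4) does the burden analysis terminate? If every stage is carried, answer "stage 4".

stage 2

Stage 1 — burden on borrower; standard: a substantially-more-likely showing (weight is at least 70).
    (a): 90 − 15 = 75 ≥ 70 [met]
    (b): 98 − 20 = 78 ≥ 70 [met]
    (c): 87 − 14 = 73 ≥ 70 [met]
  The borrower carries Stage 1; the lender now bears the burden.
Stage 2 — burden on lender; standard: a more-likely-than-not showing (weight is at least 49).
    (d): 53 ≥ 49 [met]
    (e): 46 < 49 [not met]
  Stage 2 not carried; the lender fails its burden.
The analysis ends at Stage 2; the borrower prevails.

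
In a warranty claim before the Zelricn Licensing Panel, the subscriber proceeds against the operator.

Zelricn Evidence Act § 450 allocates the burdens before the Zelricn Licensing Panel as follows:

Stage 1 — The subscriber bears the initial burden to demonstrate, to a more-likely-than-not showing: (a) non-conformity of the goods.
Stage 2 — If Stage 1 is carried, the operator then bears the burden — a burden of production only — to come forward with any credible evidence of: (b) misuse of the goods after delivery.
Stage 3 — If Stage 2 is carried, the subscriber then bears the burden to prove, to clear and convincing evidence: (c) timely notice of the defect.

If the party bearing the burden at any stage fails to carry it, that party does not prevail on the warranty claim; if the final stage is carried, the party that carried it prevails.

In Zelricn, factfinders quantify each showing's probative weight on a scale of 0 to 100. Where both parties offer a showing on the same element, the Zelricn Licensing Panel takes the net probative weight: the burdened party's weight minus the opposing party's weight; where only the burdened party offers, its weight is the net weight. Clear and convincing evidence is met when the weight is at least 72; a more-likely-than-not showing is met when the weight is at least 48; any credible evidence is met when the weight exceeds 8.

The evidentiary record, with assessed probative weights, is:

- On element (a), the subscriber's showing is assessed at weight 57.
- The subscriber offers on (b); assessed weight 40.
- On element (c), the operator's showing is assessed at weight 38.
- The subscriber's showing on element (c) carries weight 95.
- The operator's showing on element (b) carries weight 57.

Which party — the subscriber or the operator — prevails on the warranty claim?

operator

At Stage 1 the subscriber must meet a more-likely-than-not showing (weight is at least 48): on (a) the weight is 57, ≥ 48, so (a) meets the standard.
  The subscriber carries Stage 1; the operator now bears the burden.
At Stage 2 the operator must meet any credible evidence (weight exceeds 8): on (b) the weight is 57 less the opposing 40 gives net 17, which does exceed 8, so (b) meets the standard.
  Stage 2 is satisfied; the onus moves to the subscriber.
At Stage 3 the subscriber must meet clear and convincing evidence (weight is at least 72): on (c) the weight is 95 less the opposing 38 gives net 57, which does not reach 72, so (c) does not meet the standard.
  Not every element is met, so the subscriber fails to carry Stage 3.
So the operator prevails.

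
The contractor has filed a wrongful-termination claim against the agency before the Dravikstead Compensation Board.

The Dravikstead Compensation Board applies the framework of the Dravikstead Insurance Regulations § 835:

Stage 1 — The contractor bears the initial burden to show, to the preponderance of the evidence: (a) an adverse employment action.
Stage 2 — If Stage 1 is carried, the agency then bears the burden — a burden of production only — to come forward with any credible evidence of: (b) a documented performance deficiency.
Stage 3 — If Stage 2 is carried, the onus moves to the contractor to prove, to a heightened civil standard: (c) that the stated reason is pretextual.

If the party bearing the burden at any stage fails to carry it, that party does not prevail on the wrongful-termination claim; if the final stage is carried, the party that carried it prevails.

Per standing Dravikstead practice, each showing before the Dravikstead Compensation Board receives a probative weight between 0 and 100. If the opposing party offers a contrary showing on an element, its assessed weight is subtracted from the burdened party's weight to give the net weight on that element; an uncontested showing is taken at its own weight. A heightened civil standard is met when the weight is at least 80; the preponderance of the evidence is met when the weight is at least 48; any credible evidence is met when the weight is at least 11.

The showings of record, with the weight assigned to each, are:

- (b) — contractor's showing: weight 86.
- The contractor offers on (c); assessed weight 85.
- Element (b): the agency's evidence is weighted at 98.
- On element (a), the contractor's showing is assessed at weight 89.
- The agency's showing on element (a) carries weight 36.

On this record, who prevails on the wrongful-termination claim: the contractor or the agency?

contractor

At Stage 1 the contractor must meet the preponderance of the evidence (weight is at least 48): on (a) the weight is 89 less the opposing 36 gives net 53, ≥ 48, so (a) meets the standard.
  Stage 1 carried; the burden shifts to the agency.
At Stage 2 the agency must meet any credible evidence (weight is at least 11): on (b) the weight is 98 less the opposing 86 gives net 12, ≥ 11, so (b) meets the standard.
  The agency carries Stage 2; the contractor now bears the burden.
At Stage 3 the contractor must meet a heightened civil standard (weight is at least 80): on (c) the weight is 85, ≥ 80, so (c) meets the standard.
  Stage 3 carried; the final stage is satisfied.
Every stage carried; the contractor prevails.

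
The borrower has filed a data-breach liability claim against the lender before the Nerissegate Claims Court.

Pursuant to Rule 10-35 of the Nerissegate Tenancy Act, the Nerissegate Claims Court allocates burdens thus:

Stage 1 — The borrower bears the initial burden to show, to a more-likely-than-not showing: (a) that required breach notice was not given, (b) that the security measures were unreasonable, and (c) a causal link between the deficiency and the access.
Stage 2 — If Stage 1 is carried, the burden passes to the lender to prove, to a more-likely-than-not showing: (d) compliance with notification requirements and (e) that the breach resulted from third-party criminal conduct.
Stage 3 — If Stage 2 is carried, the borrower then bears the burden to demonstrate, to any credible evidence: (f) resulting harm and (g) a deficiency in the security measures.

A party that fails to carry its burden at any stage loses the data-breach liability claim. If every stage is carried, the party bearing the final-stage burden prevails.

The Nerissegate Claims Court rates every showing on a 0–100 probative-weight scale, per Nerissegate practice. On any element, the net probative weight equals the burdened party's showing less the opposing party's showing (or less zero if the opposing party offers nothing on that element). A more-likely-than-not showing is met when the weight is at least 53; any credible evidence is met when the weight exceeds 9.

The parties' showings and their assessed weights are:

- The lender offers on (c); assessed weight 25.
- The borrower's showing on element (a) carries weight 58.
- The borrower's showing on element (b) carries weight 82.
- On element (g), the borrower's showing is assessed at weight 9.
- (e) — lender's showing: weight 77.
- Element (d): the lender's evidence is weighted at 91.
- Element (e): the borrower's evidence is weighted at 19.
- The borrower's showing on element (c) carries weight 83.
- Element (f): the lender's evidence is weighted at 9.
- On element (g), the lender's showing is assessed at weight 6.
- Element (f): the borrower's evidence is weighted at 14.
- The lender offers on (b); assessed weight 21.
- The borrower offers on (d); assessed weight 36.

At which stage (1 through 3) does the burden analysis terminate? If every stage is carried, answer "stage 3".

Stage 1 — burden on borrower; standard: a more-likely-than-not showing (weight is at least 53).
    (a): 58 ≥ 53 [met]
    (b): 82 − 21 = 61 ≥ 53 [met]
    (c): 83 − 25 = 58 ≥ 53 [met]
  Stage 1 is satisfied; the onus moves to the lender.
Stage 2 — burden on lender; standard: a more-likely-than-not showing (weight is at least 53).
    (d): 91 − 36 = 55 ≥ 53 [met]
    (e): 77 − 19 = 58 ≥ 53 [met]
  The lender carries Stage 2; the borrower now bears the burden.
Stage 3 — burden on borrower; standard: any credible evidence (weight exceeds 9).
    (f): 14 − 9 = 5 ≤ 9 [not met]
    (g): 9 − 6 = 3 ≤ 9 [not met]
  The borrower does not carry Stage 3.
The lender prevails.

stage 3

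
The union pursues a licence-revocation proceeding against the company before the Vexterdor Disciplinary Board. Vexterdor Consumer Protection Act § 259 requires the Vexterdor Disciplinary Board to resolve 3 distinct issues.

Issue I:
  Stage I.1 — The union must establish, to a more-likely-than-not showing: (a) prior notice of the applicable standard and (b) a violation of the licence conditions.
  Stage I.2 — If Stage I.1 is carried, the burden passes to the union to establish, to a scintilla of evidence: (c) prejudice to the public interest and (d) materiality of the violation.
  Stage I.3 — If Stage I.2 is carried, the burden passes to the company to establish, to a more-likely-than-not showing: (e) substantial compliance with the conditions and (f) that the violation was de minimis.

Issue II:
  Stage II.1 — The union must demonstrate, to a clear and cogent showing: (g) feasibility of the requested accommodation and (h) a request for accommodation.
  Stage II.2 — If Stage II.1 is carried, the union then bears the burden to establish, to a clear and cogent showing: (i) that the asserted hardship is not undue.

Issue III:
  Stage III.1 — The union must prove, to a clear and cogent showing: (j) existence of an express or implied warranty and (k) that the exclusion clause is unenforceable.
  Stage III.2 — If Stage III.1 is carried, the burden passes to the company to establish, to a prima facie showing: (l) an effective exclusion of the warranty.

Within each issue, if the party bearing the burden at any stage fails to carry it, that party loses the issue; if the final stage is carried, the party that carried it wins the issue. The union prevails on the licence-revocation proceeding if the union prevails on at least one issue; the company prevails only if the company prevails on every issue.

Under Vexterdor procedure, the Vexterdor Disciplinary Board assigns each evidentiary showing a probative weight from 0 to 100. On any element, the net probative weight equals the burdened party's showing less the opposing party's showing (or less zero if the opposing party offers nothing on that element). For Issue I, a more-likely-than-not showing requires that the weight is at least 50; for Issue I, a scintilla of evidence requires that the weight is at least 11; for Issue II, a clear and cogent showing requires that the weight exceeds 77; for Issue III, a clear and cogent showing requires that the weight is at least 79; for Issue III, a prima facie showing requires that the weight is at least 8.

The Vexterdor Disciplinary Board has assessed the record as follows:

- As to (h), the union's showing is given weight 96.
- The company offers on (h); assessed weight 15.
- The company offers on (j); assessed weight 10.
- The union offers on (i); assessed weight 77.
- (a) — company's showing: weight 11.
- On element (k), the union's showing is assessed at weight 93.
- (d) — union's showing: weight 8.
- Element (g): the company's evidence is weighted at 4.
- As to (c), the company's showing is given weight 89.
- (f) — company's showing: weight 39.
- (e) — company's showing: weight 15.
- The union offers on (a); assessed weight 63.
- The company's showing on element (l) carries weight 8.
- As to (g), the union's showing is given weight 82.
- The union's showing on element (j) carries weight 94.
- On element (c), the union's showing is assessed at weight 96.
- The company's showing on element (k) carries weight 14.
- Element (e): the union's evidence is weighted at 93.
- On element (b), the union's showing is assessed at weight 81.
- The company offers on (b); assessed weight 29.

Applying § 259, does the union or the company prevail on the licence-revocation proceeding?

company

— Issue I —
Stage I.1 — burden on union; standard: a more-likely-than-not showing (weight is at least 50).
    (a): 63 − 11 = 52 ≥ 50 [met]
    (b): 81 − 29 = 52 ≥ 50 [met]
  All elements met. The union retains the burden for Stage I.2.
Stage I.2 — burden on union; standard: a scintilla of evidence (weight is at least 11).
    (c): 96 − 89 = 7 < 11 [not met]
    (d): 8 < 11 [not met]
  The union does not carry Stage I.2.
So the company prevails on this issue.
— Issue II —
Stage II.1 — burden on union; standard: a clear and cogent showing (weight exceeds 77).
    (g): 82 − 4 = 78 > 77 [met]
    (h): 96 − 15 = 81 > 77 [met]
  Stage II.1 is satisfied; the union continues to bear the burden.
Stage II.2 — burden on union; standard: a clear and cogent showing (weight exceeds 77).
    (i): 77 ≤ 77 [not met]
  Stage II.2 not carried; the union fails its burden.
The company prevails on this issue.
— Issue III —
Stage III.1 — burden on union; standard: a clear and cogent showing (weight is at least 79).
    (j): 94 − 10 = 84 ≥ 79 [met]
    (k): 93 − 14 = 79 ≥ 79 [met]
  Stage III.1 carried; the burden shifts to the company.
Stage III.2 — burden on company; standard: a prima facie showing (weight is at least 8).
    (l): 8 ≥ 8 [met]
  Stage III.2 carried; the final stage is satisfied.
Every stage carried; the company prevails on this issue.
Per-issue: Issue I → company; Issue II → company; Issue III → company. The union must prevail on at least one issue; overall, the company prevails.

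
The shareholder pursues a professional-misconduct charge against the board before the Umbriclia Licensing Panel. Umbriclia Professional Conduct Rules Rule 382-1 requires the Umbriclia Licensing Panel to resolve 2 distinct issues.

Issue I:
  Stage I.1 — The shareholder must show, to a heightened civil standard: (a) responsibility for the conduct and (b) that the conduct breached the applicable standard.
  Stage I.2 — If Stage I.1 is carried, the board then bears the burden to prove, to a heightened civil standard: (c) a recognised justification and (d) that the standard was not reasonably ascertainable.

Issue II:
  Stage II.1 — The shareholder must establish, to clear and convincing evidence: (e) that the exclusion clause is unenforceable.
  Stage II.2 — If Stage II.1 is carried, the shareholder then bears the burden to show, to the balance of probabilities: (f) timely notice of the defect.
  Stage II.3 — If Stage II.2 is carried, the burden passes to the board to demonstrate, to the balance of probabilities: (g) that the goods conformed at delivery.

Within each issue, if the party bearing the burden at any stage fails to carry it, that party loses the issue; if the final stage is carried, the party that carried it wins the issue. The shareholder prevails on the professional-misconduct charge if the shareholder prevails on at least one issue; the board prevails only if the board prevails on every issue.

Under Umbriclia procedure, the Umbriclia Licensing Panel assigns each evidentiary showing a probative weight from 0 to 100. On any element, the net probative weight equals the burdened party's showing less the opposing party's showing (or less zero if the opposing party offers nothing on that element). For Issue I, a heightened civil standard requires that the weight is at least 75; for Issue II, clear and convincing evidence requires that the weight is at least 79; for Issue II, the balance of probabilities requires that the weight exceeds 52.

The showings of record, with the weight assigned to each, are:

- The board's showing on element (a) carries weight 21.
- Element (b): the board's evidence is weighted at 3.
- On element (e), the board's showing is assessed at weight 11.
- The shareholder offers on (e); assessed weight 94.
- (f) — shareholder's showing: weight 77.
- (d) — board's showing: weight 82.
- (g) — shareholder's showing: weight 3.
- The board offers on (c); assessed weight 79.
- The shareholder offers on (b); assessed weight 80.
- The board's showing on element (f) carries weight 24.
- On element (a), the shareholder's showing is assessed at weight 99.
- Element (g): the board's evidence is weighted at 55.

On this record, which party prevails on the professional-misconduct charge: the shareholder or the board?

— Issue I —
Stage I.1 — burden on shareholder; standard: a heightened civil standard (weight is at least 75).
    (a): 99 − 21 = 78 ≥ 75 [met]
    (b): 80 − 3 = 77 ≥ 75 [met]
  Stage I.1 is satisfied; the onus moves to the board.
Stage I.2 — burden on board; standard: a heightened civil standard (weight is at least 75).
    (c): 79 ≥ 75 [met]
    (d): 82 ≥ 75 [met]
  Stage I.2 carried; the final stage is satisfied.
All stages carried — the board prevails on this issue.
— Issue II —
At Stage II.1 the shareholder must meet clear and convincing evidence (weight is at least 79): on (e) the weight is 94 less the opposing 11 gives net 83, ≥ 79, so (e) meets the standard.
  All elements met. The shareholder retains the burden for Stage II.2.
At Stage II.2 the shareholder must meet the balance of probabilities (weight exceeds 52): on (f) the weight is 77 less the opposing 24 gives net 53, > 52, so (f) meets the standard.
  Stage II.2 carried; the burden shifts to the board.
At Stage II.3 the board must meet the balance of probabilities (weight exceeds 52): on (g) the weight is 55 less the opposing 3 gives net 52, which does not exceed 52, so (g) does not meet the standard.
  The board does not carry Stage II.3.
So the shareholder prevails on this issue.
Per-issue: Issue I → board; Issue II → shareholder. The shareholder must prevail on at least one issue; overall, the shareholder prevails.

shareholder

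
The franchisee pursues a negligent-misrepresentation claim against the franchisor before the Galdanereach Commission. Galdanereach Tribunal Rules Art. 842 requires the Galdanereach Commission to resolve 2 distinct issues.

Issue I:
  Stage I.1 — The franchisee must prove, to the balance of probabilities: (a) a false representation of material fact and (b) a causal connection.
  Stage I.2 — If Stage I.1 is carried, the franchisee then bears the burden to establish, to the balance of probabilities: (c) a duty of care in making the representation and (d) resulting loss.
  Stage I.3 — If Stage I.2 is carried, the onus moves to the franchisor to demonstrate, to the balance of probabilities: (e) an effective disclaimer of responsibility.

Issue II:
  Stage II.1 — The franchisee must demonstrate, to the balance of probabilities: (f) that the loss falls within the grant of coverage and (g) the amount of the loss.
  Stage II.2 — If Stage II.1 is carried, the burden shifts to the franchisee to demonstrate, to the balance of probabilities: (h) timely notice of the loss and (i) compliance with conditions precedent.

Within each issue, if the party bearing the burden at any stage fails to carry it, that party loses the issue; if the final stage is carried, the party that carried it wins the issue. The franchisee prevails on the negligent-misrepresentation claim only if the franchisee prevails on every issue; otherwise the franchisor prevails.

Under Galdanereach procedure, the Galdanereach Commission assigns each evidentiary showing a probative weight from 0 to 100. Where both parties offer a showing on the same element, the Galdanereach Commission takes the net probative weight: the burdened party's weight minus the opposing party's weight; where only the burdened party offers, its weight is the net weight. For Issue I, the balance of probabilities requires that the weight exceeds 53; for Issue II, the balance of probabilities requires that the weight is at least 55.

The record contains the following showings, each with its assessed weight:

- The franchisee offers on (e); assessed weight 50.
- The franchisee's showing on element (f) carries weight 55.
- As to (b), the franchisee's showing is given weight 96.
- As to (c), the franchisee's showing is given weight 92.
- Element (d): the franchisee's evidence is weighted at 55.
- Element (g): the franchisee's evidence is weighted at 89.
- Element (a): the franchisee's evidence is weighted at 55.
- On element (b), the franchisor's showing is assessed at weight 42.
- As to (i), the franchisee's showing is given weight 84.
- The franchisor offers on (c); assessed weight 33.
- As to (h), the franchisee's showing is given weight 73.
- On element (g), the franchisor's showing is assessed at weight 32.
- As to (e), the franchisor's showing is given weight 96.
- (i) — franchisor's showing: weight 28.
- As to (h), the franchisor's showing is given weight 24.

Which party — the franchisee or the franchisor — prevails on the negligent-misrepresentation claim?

franchisor

— Issue I —
Stage I.1 — burden on franchisee; standard: the balance of probabilities (weight exceeds 53).
    (a): 55 > 53 [met]
    (b): 96 − 42 = 54 > 53 [met]
  Stage I.1 is satisfied; the franchisee continues to bear the burden.
Stage I.2 — burden on franchisee; standard: the balance of probabilities (weight exceeds 53).
    (c): 92 − 33 = 59 > 53 [met]
    (d): 55 > 53 [met]
  Stage I.2 carried; the burden shifts to the franchisor.
Stage I.3 — burden on franchisor; standard: the balance of probabilities (weight exceeds 53).
    (e): 96 − 50 = 46 ≤ 53 [not met]
  The franchisor does not carry Stage I.3.
The analysis ends at Stage I.3; the franchisee prevails on this issue.
— Issue II —
Stage II.1 (franchisee, the balance of probabilities, weight is at least 55): (f) 55 ≥ 55 — meets; (g) net 89−32=57 ≥ 55 — meets.
  Stage II.1 carried; the burden remains with the franchisee.
Stage II.2 (franchisee, the balance of probabilities, weight is at least 55): (h) net 73−24=49 < 55 — fails; (i) net 84−28=56 ≥ 55 — meets.
  Not every element is met, so the franchisee fails to carry Stage II.2.
The franchisor prevails on this issue.
Per-issue: Issue I → franchisee; Issue II → franchisor. The franchisee must prevail on every issue; overall, the franchisor prevails.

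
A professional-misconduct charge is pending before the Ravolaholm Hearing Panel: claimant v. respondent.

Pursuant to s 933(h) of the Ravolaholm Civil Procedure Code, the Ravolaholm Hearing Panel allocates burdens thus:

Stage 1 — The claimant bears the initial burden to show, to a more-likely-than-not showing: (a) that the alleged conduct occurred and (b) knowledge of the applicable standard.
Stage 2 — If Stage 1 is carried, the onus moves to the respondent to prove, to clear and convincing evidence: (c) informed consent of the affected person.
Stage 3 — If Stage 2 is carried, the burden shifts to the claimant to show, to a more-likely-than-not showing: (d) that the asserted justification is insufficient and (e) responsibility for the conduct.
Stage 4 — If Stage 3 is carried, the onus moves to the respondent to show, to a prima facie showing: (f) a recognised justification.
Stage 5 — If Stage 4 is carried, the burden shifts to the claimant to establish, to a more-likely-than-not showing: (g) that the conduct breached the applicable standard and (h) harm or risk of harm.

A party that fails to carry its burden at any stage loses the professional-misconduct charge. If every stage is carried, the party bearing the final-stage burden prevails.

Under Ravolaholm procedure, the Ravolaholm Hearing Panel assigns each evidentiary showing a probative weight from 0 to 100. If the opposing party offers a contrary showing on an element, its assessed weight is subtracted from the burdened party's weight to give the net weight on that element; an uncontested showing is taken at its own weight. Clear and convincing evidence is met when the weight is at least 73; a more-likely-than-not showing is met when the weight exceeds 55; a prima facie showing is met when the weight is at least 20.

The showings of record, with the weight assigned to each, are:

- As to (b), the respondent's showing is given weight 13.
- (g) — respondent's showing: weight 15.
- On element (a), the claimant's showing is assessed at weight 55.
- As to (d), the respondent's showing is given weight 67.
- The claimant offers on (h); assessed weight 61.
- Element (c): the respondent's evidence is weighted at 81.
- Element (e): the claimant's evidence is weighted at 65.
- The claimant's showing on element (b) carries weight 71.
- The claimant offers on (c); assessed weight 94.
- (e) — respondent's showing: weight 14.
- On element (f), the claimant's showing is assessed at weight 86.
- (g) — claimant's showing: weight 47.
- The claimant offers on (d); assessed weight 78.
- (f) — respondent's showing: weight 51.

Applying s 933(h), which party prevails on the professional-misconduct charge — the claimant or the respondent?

respondent

Stage 1 (claimant, a more-likely-than-not showing, weight exceeds 55): (a) 55 ≤ 55 — fails; (b) net 71−13=58 > 55 — meets.
  Not every element is met, so the claimant fails to carry Stage 1.
The respondent prevails.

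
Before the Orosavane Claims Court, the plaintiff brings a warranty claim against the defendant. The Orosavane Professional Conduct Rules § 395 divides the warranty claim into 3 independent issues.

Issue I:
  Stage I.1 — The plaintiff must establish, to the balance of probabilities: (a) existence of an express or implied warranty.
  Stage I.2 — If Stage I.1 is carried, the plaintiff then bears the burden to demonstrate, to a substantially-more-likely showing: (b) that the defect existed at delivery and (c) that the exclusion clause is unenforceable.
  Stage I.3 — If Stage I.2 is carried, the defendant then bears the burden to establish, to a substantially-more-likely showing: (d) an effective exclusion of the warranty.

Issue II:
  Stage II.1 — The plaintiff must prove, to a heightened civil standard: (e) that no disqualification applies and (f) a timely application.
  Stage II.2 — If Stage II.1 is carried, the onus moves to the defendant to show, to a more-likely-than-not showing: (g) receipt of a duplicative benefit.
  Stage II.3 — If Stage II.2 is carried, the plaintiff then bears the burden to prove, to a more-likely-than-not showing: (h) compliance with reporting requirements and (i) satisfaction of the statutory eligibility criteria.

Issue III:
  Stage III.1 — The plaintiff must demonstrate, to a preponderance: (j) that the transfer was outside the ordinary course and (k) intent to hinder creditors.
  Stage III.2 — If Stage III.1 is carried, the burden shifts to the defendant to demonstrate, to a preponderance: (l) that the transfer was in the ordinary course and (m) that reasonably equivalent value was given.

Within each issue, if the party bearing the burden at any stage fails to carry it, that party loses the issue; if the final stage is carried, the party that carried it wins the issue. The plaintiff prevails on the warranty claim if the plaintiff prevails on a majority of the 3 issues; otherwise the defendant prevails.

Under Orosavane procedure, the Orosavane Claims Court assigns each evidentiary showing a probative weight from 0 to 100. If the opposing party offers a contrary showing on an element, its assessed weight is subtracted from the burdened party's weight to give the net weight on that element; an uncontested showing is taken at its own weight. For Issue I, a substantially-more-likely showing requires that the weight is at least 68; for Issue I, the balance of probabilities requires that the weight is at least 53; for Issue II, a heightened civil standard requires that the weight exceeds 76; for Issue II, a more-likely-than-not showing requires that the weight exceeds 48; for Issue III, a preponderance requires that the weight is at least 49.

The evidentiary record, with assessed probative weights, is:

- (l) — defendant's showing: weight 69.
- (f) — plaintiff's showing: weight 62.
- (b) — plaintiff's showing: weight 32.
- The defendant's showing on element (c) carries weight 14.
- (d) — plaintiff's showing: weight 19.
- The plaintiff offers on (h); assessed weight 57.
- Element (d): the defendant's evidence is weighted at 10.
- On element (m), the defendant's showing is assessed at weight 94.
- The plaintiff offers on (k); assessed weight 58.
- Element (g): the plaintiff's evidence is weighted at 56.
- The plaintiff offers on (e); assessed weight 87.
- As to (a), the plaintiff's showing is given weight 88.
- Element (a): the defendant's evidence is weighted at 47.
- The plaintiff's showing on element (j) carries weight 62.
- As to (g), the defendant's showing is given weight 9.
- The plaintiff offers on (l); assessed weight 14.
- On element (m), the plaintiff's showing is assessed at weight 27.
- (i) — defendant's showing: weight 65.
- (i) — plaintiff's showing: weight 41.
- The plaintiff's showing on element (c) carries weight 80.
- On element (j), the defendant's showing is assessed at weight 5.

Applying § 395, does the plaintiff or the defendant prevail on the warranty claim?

— Issue I —
At Stage I.1 the plaintiff must meet the balance of probabilities (weight is at least 53): on (a) the weight is 88 less the opposing 47 gives net 41, < 53, so (a) does not meet the standard.
  The plaintiff does not carry Stage I.1.
The defendant prevails on this issue.
— Issue II —
Stage II.1 — burden on plaintiff; standard: a heightened civil standard (weight exceeds 76).
    (e): 87 > 76 [met]
    (f): 62 ≤ 76 [not met]
  The plaintiff does not carry Stage II.1.
The analysis ends at Stage II.1; the defendant prevails on this issue.
— Issue III —
Stage III.1 (plaintiff, a preponderance, weight is at least 49): (j) net 62−5=57 ≥ 49 — meets; (k) 58 ≥ 49 — meets.
  Stage III.1 carried; the burden shifts to the defendant.
Stage III.2 (defendant, a preponderance, weight is at least 49): (l) net 69−14=55 ≥ 49 — meets; (m) net 94−27=67 ≥ 49 — meets.
  The defendant carries the last stage.
Every stage carried; the defendant prevails on this issue.
Per-issue: Issue I → defendant; Issue II → defendant; Issue III → defendant. The plaintiff must prevail on a majority of issues; overall, the defendant prevails.

defendant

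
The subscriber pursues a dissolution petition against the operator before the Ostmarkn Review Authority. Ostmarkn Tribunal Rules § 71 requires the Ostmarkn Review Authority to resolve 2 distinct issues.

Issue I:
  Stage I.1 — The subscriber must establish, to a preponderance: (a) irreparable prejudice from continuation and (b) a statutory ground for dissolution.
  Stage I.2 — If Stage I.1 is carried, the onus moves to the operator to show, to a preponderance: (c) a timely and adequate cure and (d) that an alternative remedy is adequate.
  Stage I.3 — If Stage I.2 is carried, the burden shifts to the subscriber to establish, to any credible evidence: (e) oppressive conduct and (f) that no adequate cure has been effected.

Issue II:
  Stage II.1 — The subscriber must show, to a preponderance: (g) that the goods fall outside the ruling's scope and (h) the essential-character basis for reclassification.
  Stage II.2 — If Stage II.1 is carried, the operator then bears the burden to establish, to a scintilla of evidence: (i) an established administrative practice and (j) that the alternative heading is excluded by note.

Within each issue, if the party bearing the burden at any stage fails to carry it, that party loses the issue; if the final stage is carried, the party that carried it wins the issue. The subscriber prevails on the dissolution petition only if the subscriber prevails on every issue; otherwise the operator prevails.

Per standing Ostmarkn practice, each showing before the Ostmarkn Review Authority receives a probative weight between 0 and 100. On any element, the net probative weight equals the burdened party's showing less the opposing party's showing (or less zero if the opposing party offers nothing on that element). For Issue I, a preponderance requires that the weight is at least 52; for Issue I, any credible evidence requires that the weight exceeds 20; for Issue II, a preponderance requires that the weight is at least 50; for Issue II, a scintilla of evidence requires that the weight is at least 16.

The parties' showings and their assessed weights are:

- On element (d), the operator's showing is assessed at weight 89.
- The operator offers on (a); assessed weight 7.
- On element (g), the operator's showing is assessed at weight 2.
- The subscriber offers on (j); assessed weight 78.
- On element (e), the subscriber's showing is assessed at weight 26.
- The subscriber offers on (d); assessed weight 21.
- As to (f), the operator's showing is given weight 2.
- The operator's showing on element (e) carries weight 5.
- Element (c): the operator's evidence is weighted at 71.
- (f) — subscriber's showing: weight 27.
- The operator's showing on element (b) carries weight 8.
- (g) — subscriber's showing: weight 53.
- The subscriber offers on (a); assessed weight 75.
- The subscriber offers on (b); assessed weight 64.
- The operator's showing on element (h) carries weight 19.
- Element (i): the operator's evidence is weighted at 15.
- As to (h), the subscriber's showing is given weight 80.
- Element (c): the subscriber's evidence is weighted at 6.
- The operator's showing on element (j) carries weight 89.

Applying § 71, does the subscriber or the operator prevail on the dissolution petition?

subscriber

— Issue I —
Stage I.1 — burden on subscriber; standard: a preponderance (weight is at least 52).
    (a): 75 − 7 = 68 ≥ 52 [met]
    (b): 64 − 8 = 56 ≥ 52 [met]
  Stage I.1 carried; the burden shifts to the operator.
Stage I.2 — burden on operator; standard: a preponderance (weight is at least 52).
    (c): 71 − 6 = 65 ≥ 52 [met]
    (d): 89 − 21 = 68 ≥ 52 [met]
  Stage I.2 carried; the burden shifts to the subscriber.
Stage I.3 — burden on subscriber; standard: any credible evidence (weight exceeds 20).
    (e): 26 − 5 = 21 > 20 [met]
    (f): 27 − 2 = 25 > 20 [met]
  Stage I.3 carried; the final stage is satisfied.
Every stage carried; the subscriber prevails on this issue.
— Issue II —
At Stage II.1 the subscriber must meet a preponderance (weight is at least 50): on (g) the weight is 53 less the opposing 2 gives net 51, ≥ 50, so (g) meets the standard; on (h) the weight is 80 less the opposing 19 gives net 61, ≥ 50, so (h) meets the standard.
  All elements met. The burden passes to the operator.
At Stage II.2 the operator must meet a scintilla of evidence (weight is at least 16): on (i) the weight is 15, < 16, so (i) does not meet the standard; on (j) the weight is 89 less the opposing 78 gives net 11, < 16, so (j) does not meet the standard.
  Not every element is met, so the operator fails to carry Stage II.2.
The analysis ends at Stage II.2; the subscriber prevails on this issue.
Per-issue: Issue I → subscriber; Issue II → subscriber. The subscriber must prevail on every issue; overall, the subscriber prevails.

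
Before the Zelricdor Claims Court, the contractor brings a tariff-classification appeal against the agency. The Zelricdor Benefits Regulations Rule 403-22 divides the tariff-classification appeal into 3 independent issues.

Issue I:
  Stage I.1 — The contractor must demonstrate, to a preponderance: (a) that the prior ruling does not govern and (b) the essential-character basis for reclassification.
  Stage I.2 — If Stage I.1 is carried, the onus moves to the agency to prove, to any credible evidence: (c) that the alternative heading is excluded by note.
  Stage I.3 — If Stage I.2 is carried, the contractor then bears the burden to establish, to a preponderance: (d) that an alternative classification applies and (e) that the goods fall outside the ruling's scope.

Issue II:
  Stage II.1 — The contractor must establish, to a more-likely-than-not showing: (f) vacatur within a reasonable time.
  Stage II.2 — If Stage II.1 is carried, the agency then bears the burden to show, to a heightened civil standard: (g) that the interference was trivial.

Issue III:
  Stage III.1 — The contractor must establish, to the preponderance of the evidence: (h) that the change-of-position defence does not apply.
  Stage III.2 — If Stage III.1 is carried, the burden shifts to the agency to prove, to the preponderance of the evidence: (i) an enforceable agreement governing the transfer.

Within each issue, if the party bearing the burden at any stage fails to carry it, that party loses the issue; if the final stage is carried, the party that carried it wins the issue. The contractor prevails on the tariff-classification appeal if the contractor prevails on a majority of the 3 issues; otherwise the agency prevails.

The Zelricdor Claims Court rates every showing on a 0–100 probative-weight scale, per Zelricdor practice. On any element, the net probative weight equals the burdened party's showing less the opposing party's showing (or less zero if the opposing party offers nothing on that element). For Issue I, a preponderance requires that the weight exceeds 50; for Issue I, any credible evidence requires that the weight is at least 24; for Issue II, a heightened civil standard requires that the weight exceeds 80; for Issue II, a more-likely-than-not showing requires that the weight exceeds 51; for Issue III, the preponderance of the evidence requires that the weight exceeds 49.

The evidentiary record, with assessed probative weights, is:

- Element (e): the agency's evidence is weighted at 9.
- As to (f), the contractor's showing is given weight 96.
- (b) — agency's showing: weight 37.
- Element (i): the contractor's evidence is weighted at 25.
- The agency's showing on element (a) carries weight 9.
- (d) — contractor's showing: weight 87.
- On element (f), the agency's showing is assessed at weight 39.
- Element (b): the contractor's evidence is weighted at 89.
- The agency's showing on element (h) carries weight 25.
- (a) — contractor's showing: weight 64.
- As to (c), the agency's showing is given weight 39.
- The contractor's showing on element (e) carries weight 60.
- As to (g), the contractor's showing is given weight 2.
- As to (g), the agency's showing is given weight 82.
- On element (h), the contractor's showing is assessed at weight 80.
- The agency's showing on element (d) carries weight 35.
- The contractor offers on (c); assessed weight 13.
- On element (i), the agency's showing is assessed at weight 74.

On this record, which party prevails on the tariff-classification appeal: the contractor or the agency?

— Issue I —
Stage I.1 — burden on contractor; standard: a preponderance (weight exceeds 50).
    (a): 64 − 9 = 55 > 50 [met]
    (b): 89 − 37 = 52 > 50 [met]
  Stage I.1 carried; the burden shifts to the agency.
Stage I.2 — burden on agency; standard: any credible evidence (weight is at least 24).
    (c): 39 − 13 = 26 ≥ 24 [met]
  Stage I.2 is satisfied; the onus moves to the contractor.
Stage I.3 — burden on contractor; standard: a preponderance (weight exceeds 50).
    (d): 87 − 35 = 52 > 50 [met]
    (e): 60 − 9 = 51 > 50 [met]
  Stage I.3 carried; the final stage is satisfied.
Every stage carried; the contractor prevails on this issue.
— Issue II —
Stage II.1 (contractor, a more-likely-than-not showing, weight exceeds 51): (f) net 96−39=57 > 51 — meets.
  Stage II.1 carried; the burden shifts to the agency.
Stage II.2 (agency, a heightened civil standard, weight exceeds 80): (g) net 82−2=80 ≤ 80 — fails.
  Not every element is met, so the agency fails to carry Stage II.2.
So the contractor prevails on this issue.
— Issue III —
Stage III.1 — burden on contractor; standard: the preponderance of the evidence (weight exceeds 49).
    (h): 80 − 25 = 55 > 49 [met]
  All elements met. The burden passes to the agency.
Stage III.2 — burden on agency; standard: the preponderance of the evidence (weight exceeds 49).
    (i): 74 − 25 = 49 ≤ 49 [not met]
  Stage III.2 not carried; the agency fails its burden.
The contractor prevails on this issue.
Per-issue: Issue I → contractor; Issue II → contractor; Issue III → contractor. The contractor must prevail on a majority of issues; overall, the contractor prevails.

contractor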